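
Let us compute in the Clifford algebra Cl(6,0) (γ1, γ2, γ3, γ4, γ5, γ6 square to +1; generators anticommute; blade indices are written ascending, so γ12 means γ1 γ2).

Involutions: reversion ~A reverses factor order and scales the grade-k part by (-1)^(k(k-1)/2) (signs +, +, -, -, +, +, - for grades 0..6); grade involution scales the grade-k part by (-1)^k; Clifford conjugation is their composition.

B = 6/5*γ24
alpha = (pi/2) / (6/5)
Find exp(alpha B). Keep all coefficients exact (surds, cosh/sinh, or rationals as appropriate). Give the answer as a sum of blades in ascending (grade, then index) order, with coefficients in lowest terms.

B^2 = (6/5)^2*(γ24)^2 = 36/25*(-1) = -36/25 (a basis 2-blade squares to minus the product of its generators' squares).
B^2 = -36/25 — circular case — the even/odd split gives cos and sin: l = 6/5, alpha*l = pi/2, so exp(alpha B) = cos(pi/2) + (sin(pi/2)/(6/5))*B = 0 + (5/6)*B.
Answer: γ24


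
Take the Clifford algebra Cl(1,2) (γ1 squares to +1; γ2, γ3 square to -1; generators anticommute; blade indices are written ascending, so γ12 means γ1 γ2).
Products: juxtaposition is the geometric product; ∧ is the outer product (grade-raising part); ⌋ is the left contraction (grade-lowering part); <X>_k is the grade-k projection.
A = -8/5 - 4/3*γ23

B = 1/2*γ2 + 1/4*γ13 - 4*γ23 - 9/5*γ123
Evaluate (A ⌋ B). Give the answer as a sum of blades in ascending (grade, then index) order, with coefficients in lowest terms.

step 1: -16/3 - 12/5*γ1 - 4/5*γ2 - 2/5*γ13 + 32/5*γ23 + 72/25*γ123
Answer: -16/3 - 12/5*γ1 - 4/5*γ2 - 2/5*γ13 + 32/5*γ23 + 72/25*γ123


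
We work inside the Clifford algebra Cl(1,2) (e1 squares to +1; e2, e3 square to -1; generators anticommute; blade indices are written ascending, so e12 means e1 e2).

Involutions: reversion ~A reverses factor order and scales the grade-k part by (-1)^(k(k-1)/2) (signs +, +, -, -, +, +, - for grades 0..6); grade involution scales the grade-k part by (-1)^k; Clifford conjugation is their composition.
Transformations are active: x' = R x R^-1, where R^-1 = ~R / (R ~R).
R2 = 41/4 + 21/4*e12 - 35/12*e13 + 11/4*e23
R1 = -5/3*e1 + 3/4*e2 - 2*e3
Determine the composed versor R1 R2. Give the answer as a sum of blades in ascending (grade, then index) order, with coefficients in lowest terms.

Distribute over the terms of R1 (each basis-blade product reordered to ascending indices, repeated generators contracted through their squares):
(-5/3*e1) R2 = -205/12*e1 - 35/4*e2 + 175/36*e3 - 55/12*e123
(3/4*e2) R2 = 63/16*e1 + 123/16*e2 - 33/16*e3 + 35/16*e123
(-2*e3) R2 = 35/6*e1 - 11/2*e2 - 41/2*e3 - 21/2*e123
Summing the partial products and collecting blades:
Answer: -117/16*e1 - 105/16*e2 - 2549/144*e3 - 619/48*e123


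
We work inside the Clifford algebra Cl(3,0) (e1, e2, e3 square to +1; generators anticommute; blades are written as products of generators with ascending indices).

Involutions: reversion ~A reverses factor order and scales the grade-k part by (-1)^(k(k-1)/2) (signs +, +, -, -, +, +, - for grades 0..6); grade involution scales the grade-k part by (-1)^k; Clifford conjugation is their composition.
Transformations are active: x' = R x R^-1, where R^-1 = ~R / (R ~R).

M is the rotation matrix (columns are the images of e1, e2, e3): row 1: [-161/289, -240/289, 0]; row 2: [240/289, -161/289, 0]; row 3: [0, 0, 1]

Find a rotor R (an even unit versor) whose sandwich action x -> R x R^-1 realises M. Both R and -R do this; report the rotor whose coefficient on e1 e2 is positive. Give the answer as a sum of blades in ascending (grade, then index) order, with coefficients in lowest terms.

Method: write R = a + b12*e1 e2 + b13*e1 e3 + b23*e2 e3 with a^2 + b12^2 + b13^2 + b23^2 = 1 (so R^-1 = ~R). Expanding the columns R e_j ~R gives tr M = 4a^2 - 1 and, from the antisymmetric part, M21 - M12 = -4a*b12, M13 - M31 = 4a*b13, M32 - M23 = -4a*b23.
Here tr M = -33/289, so a^2 = (1 + tr M)/4 = 64/289 and a = ±8/17. Taking a = 8/17: M21 - M12 = 480/289, M13 - M31 = 0, M32 - M23 = 0, giving b12 = -15/17, b13 = 0, b23 = 0, i.e. R = 8/17 - 15/17*e1 e2.
Its e1 e2 coefficient is negative, so report the other preimage -R.
Answer: -8/17 + 15/17*e1 e2. Recall the cover is two-to-one: with M of trace -33/289, both preimages act alike, and the stated e1 e2 sign chooses the sheet.


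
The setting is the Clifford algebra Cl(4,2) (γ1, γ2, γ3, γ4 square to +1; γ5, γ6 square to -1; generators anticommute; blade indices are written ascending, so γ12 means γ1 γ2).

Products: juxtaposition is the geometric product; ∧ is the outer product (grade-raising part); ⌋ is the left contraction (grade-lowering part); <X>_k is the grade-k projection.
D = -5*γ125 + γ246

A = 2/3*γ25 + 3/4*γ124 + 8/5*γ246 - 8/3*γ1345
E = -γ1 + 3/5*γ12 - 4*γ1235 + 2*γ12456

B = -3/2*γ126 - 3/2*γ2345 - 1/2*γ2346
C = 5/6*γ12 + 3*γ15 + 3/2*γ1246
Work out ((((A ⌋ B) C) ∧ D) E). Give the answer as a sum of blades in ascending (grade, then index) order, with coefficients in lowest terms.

step 1: -4/5*γ3 - γ34
step 2: -2/3*γ123 + 12/5*γ135 - 5/6*γ1234 - 3/2*γ1236 - 3*γ1345 - 6/5*γ12346
step 3: -12/5*γ123456
step 4: -24/5*γ3 + 48/5*γ46 + 36/25*γ3456 - 12/5*γ23456
Answer: -24/5*γ3 + 48/5*γ46 + 36/25*γ3456 - 12/5*γ23456


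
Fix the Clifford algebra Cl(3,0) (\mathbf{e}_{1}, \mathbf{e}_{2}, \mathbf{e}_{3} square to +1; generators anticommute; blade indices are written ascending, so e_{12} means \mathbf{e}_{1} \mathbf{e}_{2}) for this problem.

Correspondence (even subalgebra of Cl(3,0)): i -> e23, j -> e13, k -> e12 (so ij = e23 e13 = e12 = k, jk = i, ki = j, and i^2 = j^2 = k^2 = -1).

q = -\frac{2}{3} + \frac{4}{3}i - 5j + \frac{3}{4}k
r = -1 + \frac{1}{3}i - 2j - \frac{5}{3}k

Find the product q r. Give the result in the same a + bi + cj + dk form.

In blades: q = -\frac{2}{3} + \frac{3}{4} e_{12} - 5 e_{13} + \frac{4}{3} e_{23}, r = -1 - \frac{5}{3} e_{12} - 2 e_{13} + \frac{1}{3} e_{23}.
Distribute q over r term by term (generator squares from the signature, products reordered to ascending indices): (-\frac{2}{3})*r = \frac{2}{3} + \frac{10}{9} e_{12} + \frac{4}{3} e_{13} - \frac{2}{9} e_{23}; (\frac{3}{4} e_{12})*r = \frac{5}{4} - \frac{3}{4} e_{12} + \frac{1}{4} e_{13} + \frac{3}{2} e_{23}; (-5 e_{13})*r = -10 + \frac{5}{3} e_{12} + 5 e_{13} + \frac{25}{3} e_{23}; (\frac{4}{3} e_{23})*r = -\frac{4}{9} - \frac{8}{3} e_{12} + \frac{20}{9} e_{13} - \frac{4}{3} e_{23}.
Sum: -\frac{307}{36} - \frac{23}{36} e_{12} + \frac{317}{36} e_{13} + \frac{149}{18} e_{23}; translating back through the correspondence:
Answer: -\frac{307}{36} + \frac{149}{18}i + \frac{317}{36}j - \frac{23}{36}k


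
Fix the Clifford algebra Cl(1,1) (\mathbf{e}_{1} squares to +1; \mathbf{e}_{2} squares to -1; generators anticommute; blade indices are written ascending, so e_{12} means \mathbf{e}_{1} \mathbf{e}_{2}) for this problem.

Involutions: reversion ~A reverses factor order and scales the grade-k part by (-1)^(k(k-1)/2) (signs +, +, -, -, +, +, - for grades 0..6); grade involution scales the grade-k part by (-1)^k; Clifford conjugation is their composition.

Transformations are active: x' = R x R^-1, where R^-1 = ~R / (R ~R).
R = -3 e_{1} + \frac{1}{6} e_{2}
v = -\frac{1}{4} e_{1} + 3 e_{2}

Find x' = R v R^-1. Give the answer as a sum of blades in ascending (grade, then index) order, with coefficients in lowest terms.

~R = -3 e_{1} + \frac{1}{6} e_{2}, and R ~R = \frac{323}{36}, so R^-1 = ~R / (\frac{323}{36}).
R v = \frac{1}{4} - \frac{215}{24} e_{12}
Answer: \frac{107}{1292} e_{1} - \frac{966}{323} e_{2}


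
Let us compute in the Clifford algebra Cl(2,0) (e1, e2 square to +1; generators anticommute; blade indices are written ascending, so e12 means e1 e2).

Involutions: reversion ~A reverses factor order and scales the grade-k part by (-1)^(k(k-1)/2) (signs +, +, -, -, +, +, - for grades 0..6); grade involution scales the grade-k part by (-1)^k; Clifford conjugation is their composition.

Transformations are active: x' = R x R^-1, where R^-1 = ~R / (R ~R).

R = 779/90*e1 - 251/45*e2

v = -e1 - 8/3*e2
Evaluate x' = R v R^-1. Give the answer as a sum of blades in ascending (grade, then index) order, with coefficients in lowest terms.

~R = 779/90*e1 - 251/45*e2, and R ~R = 171769/1620, so R^-1 = ~R / (171769/1620).
R v = 1679/270 - 3869/135*e12
Answer: 71129/35295*e1 + 23676/11765*e2


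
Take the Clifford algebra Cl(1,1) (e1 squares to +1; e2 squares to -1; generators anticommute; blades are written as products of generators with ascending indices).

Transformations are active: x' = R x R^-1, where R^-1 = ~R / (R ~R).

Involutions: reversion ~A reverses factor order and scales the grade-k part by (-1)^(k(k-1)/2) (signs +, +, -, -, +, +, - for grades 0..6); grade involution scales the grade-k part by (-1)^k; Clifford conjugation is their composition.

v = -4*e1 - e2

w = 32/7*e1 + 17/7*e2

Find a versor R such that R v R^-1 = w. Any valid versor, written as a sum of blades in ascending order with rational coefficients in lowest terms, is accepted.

Why this works: both vectors square to 15, so q(v) = q(w) and R = v + w = 4/7*e1 + 10/7*e2 carries v to w — its own direction survives, the complement (v - w)/2 flips.
Answer: 4/7*e1 + 10/7*e2


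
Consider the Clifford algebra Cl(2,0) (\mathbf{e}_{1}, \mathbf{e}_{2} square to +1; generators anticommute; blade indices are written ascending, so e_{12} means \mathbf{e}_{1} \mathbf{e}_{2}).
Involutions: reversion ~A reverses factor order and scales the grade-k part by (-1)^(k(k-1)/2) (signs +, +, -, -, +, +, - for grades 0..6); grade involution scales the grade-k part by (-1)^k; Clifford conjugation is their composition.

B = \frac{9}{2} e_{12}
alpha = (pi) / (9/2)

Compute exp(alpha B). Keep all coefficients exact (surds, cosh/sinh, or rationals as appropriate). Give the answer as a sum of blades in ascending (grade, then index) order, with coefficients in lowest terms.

B^2 = (\frac{9}{2})^2*(e_{12})^2 = \frac{81}{4}*(-1) = -\frac{81}{4} (a basis 2-blade squares to minus the product of its generators' squares).
B^2 = -\frac{81}{4} — circular case — the even/odd split gives cos and sin: l = \frac{9}{2}, alpha*l = \pi, so exp(alpha B) = cos(\pi) + (sin(\pi)/(\frac{9}{2}))*B = -1 + (0)*B.
Answer: -1


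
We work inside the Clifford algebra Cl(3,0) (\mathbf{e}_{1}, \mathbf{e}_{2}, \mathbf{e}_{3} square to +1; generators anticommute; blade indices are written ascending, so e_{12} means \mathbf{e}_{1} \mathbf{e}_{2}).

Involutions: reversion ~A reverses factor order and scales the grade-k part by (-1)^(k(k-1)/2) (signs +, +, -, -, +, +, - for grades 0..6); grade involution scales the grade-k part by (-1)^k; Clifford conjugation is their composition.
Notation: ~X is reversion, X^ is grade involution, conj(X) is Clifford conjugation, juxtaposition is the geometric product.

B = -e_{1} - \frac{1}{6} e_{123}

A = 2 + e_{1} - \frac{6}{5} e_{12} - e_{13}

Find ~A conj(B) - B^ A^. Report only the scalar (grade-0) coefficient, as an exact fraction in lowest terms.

first term: 1 + 2 e_{1} - \frac{41}{30} e_{2} - \frac{4}{5} e_{3} - \frac{1}{6} e_{23} - \frac{1}{3} e_{123}
second term: -1 + 2 e_{1} - \frac{41}{30} e_{2} - \frac{4}{5} e_{3} - \frac{1}{6} e_{23} + \frac{1}{3} e_{123}
Answer: 2


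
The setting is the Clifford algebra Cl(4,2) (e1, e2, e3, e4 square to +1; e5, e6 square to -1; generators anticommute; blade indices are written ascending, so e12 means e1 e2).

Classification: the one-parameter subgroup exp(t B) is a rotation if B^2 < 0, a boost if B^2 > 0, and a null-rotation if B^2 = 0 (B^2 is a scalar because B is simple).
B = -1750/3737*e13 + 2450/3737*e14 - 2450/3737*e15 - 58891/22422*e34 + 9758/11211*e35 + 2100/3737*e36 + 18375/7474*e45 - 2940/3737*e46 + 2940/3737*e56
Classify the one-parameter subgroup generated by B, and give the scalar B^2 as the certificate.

B^2 term by term: the squares give (-1750/3737)^2*(e13)^2 + (2450/3737)^2*(e14)^2 + (-2450/3737)^2*(e15)^2 + (-58891/22422)^2*(e34)^2 + (9758/11211)^2*(e35)^2 + (2100/3737)^2*(e36)^2 + (18375/7474)^2*(e45)^2 + (-2940/3737)^2*(e46)^2 + (2940/3737)^2*(e56)^2 = 3062500/13965169*(-1) + 6002500/13965169*(-1) + 6002500/13965169*(+1) + 3468149881/502746084*(-1) + 95218564/125686521*(+1) + 4410000/13965169*(+1) + 337640625/55860676*(+1) + 8643600/13965169*(+1) + 8643600/13965169*(-1) = 0 (each basis 2-blade squares to minus the product of its generators' squares); cross terms between blades sharing an index anticommute and cancel; the commuting (index-disjoint) pairs give grade-4 terms 2*c*c'*(blade product), which cancel blade by blade — e1345: -32156250/13965169 - 47814200/41895507 + 144282950/41895507 = 0; e1346: 10290000/13965169 - 10290000/13965169 = 0; e1356: -10290000/13965169 + 10290000/13965169 = 0; e1456: 14406000/13965169 - 14406000/13965169 = 0; e3456: -57713180/13965169 + 19125680/13965169 + 38587500/13965169 = 0 — confirming B is simple. So B^2 = 0.
Answer: null-rotation, certificate B^2 = 0. B^2 = 0 is basis-independent, so its sign is the whole story.


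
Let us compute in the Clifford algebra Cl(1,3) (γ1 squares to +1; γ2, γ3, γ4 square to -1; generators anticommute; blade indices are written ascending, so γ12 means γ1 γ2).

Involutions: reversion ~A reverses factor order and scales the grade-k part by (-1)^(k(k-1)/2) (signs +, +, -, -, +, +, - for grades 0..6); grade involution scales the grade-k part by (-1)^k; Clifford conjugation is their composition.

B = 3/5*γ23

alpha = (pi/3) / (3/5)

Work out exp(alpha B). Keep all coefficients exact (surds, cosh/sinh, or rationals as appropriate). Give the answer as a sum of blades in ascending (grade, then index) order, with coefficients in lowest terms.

B^2 = (3/5)^2*(γ23)^2 = 9/25*(-1) = -9/25 (a basis 2-blade squares to minus the product of its generators' squares).
B^2 = -9/25 — the series telescopes trigonometrically here: l = 3/5, alpha*l = pi/3, so exp(alpha B) = cos(pi/3) + (sin(pi/3)/(3/5))*B = 1/2 + (5*sqrt(3)/6)*B.
Answer: 1/2 + sqrt(3)/2*γ23


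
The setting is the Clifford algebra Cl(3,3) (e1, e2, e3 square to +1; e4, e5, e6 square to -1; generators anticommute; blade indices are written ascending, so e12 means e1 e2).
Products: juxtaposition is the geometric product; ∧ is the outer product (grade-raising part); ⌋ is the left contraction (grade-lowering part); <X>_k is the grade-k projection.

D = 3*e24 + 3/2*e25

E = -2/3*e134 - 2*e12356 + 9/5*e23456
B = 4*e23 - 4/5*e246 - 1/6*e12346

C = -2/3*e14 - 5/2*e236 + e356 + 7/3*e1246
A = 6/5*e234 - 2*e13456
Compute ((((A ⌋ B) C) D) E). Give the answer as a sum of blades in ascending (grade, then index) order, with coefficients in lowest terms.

step 1: 1/5*e16
step 2: 7/15*e24 - 2/15*e46 + 1/2*e123 - 1/5*e135
step 3: 7/5 - 2/5*e26 - 7/10*e45 + 3/10*e123 - 3/2*e134 - 3/4*e135 + 1/5*e2456 + 3/5*e12345
step 4: 1 + 9/25*e3 + 27/25*e16 - 1/5*e24 - 2/5*e25 + 3/2*e26 + 1/2*e45 - 6/5*e46 + 3/5*e56 - 8/15*e134 + 19/15*e135 + 63/50*e236 + 18/25*e345 + 27/20*e1246 - 27/10*e1256 - 27/50*e1456 - 3*e2456 - 17/15*e12346 - 44/15*e12356 + 63/25*e23456
Answer: 1 + 9/25*e3 + 27/25*e16 - 1/5*e24 - 2/5*e25 + 3/2*e26 + 1/2*e45 - 6/5*e46 + 3/5*e56 - 8/15*e134 + 19/15*e135 + 63/50*e236 + 18/25*e345 + 27/20*e1246 - 27/10*e1256 - 27/50*e1456 - 3*e2456 - 17/15*e12346 - 44/15*e12356 + 63/25*e23456


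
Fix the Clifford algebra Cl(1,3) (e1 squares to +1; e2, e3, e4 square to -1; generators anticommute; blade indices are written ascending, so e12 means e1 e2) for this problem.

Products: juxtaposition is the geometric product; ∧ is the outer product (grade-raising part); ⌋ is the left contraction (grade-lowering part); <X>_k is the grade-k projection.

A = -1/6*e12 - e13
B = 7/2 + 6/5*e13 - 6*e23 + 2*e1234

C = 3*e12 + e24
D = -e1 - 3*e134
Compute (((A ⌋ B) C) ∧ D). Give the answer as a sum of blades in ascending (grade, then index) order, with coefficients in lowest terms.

step 1: -6/5 + 2*e24 - 1/3*e34
step 2: -2 - 18/5*e12 + 6*e14 + 1/3*e23 - 6/5*e24 - e1234
step 3: 2*e1 - 1/3*e123 + 6/5*e124 + 6*e134
Answer: 2*e1 - 1/3*e123 + 6/5*e124 + 6*e134


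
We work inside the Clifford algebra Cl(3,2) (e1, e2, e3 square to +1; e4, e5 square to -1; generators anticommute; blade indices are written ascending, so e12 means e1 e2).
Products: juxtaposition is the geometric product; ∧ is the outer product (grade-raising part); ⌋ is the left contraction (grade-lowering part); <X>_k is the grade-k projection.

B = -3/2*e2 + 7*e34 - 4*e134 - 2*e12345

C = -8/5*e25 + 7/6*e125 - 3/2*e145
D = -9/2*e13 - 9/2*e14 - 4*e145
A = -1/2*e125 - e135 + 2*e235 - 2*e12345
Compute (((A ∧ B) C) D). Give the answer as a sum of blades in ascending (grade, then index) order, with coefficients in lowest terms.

step 1: 3/2*e1235 - 7/2*e12345
step 2: 7/4*e3 + 12/5*e13 - 21/4*e23 - 49/12*e34 + 28/5*e134 + 9/4*e234
step 3: 54/5 + 63/8*e1 + 126/5*e3 + 126/5*e4 + 189/8*e12 - 147/8*e13 - 147/8*e14 + 54/5*e34 + 112/5*e35 - 81/8*e123 - 81/8*e124 + 63/8*e134 - 49/3*e135 + 48/5*e345 + 189/8*e1234 - 9*e1235 + 7*e1345 + 21*e12345
Answer: 54/5 + 63/8*e1 + 126/5*e3 + 126/5*e4 + 189/8*e12 - 147/8*e13 - 147/8*e14 + 54/5*e34 + 112/5*e35 - 81/8*e123 - 81/8*e124 + 63/8*e134 - 49/3*e135 + 48/5*e345 + 189/8*e1234 - 9*e1235 + 7*e1345 + 21*e12345


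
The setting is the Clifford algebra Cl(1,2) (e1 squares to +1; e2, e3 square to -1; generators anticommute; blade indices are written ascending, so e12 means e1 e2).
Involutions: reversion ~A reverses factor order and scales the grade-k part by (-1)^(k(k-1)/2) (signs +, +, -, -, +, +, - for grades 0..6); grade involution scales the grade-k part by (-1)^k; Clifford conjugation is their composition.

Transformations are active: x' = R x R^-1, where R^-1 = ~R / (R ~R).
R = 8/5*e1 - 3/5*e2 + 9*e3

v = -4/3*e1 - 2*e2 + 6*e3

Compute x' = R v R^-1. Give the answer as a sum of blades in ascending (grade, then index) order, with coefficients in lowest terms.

~R = 8/5*e1 - 3/5*e2 + 9*e3, and R ~R = -394/5, so R^-1 = ~R / (-394/5).
R v = -172/3 - 4*e12 + 108/5*e13 + 72/5*e23
Answer: 2164/591*e1 + 222/197*e2 + 1398/197*e3


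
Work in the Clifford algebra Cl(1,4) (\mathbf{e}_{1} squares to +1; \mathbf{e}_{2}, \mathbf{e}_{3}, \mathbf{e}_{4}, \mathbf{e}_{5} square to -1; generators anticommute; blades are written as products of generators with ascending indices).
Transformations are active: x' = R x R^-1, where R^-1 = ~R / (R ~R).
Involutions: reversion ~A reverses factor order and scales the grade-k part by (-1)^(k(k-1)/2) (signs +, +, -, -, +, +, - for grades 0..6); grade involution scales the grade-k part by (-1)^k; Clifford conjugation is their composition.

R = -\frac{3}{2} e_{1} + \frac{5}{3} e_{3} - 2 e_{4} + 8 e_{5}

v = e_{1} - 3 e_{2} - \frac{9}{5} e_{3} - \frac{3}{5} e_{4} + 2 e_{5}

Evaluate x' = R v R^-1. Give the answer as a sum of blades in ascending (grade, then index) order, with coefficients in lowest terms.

~R = -\frac{3}{2} e_{1} + \frac{5}{3} e_{3} - 2 e_{4} + 8 e_{5}, and R ~R = -\frac{2467}{36}, so R^-1 = ~R / (-\frac{2467}{36}).
R v = -\frac{157}{10} + \frac{9}{2} e_{1} e_{2} + \frac{31}{30} e_{1} e_{3} + \frac{29}{10} e_{1} e_{4} - 11 e_{1} e_{5} + 5 e_{2} e_{3} - 6 e_{2} e_{4} + 24 e_{2} e_{5} - \frac{23}{5} e_{3} e_{4} + \frac{266}{15} e_{3} e_{5} + \frac{4}{5} e_{4} e_{5}
Answer: -\frac{20813}{12335} e_{1} + 3 e_{2} + \frac{31623}{12335} e_{3} - \frac{3903}{12335} e_{4} + \frac{20546}{12335} e_{5}


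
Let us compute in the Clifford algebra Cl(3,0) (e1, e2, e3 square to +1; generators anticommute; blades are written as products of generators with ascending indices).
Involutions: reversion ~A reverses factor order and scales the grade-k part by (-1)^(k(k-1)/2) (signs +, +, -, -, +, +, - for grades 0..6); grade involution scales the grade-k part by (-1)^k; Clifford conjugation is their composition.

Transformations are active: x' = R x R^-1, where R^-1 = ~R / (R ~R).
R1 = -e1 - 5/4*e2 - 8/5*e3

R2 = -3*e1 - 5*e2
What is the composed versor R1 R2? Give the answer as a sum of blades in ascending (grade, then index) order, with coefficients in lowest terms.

Distribute over the terms of R2 (each basis-blade product reordered to ascending indices, repeated generators contracted through their squares):
R1 (-3*e1) = 3 - 15/4*e1 e2 - 24/5*e1 e3
R1 (-5*e2) = 25/4 + 5*e1 e2 - 8*e2 e3
Summing the partial products and collecting blades:
Answer: 37/4 + 5/4*e1 e2 - 24/5*e1 e3 - 8*e2 e3


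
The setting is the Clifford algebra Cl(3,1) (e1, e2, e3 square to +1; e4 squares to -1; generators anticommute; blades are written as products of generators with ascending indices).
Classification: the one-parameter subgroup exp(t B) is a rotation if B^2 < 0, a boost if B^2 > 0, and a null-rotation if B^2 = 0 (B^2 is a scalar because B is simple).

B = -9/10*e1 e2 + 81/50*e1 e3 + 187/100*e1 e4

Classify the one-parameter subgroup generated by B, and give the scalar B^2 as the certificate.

B^2 term by term: the squares give (-9/10)^2*(e1 e2)^2 + (81/50)^2*(e1 e3)^2 + (187/100)^2*(e1 e4)^2 = 81/100*(-1) + 6561/2500*(-1) + 34969/10000*(+1) = 1/16 (each basis 2-blade squares to minus the product of its generators' squares); cross terms between blades sharing an index anticommute and cancel. So B^2 = 1/16.
Answer: boost, certificate B^2 = 1/16. B^2 = 1/16 is basis-independent, so its sign is the whole story.


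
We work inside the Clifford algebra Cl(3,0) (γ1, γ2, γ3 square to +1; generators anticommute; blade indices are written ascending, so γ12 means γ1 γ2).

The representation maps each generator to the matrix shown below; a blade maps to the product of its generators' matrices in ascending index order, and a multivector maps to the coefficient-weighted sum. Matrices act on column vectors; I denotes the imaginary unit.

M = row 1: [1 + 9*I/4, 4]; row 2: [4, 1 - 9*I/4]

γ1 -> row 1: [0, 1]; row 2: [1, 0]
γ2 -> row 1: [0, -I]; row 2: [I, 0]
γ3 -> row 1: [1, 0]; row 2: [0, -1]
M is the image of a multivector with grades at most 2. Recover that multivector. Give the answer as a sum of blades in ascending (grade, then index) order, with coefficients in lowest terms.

Method: 1, rho(γ1), rho(γ2), rho(γ3) form a trace-orthogonal basis of the 2x2 complex matrices (tr(X Y) = 2 if X = Y, else 0), so M = m0*1 + m1*rho(γ1) + m2*rho(γ2) + m3*rho(γ3) with m0 = tr(M)/2 = 1, m1 = tr(M rho(γ1))/2 = 4, m2 = tr(M rho(γ2))/2 = 0, m3 = tr(M rho(γ3))/2 = 9*I/4.
Multiplying table entries, the bivector images are rho(γ12) = I*rho(γ3), rho(γ13) = -I*rho(γ2), rho(γ23) = I*rho(γ1); with real blade coefficients the real parts of m0..m3 are the coefficients of 1, γ1, γ2, γ3 and the imaginary parts give the bivectors (γ23: Im m1, γ13: -Im m2, γ12: Im m3).
Answer: 1 + 4*γ1 + 9/4*γ12


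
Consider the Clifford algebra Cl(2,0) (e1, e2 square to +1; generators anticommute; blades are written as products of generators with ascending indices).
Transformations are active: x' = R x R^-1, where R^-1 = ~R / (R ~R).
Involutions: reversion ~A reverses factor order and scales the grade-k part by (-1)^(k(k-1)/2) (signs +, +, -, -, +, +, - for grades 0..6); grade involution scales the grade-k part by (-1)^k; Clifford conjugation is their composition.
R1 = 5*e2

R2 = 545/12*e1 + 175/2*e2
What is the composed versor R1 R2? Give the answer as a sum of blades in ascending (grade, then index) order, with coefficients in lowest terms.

Distribute over the terms of R1 (each basis-blade product reordered to ascending indices, repeated generators contracted through their squares):
(5*e2) R2 = 875/2 - 2725/12*e1 e2
Answer: 875/2 - 2725/12*e1 e2


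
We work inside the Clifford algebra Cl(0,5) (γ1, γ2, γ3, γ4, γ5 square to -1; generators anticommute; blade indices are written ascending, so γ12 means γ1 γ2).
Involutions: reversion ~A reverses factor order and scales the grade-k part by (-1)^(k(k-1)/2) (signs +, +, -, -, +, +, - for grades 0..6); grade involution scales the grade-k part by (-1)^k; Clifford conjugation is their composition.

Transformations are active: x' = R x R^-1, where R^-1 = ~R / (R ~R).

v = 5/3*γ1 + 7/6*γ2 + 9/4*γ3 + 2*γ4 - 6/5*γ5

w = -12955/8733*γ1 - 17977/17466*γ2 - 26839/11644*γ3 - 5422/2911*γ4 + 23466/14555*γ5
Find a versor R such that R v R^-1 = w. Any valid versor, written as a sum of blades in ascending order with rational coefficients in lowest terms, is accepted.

Construction: equal norms (both -52709/3600) license R = v + w = 1600/8733*γ1 + 400/2911*γ2 - 160/2911*γ3 + 400/2911*γ4 + 1200/2911*γ5 — nothing changes along that direction, while (v - w)/2 changes sign, so v maps onto w.
Answer: 1600/8733*γ1 + 400/2911*γ2 - 160/2911*γ3 + 400/2911*γ4 + 1200/2911*γ5


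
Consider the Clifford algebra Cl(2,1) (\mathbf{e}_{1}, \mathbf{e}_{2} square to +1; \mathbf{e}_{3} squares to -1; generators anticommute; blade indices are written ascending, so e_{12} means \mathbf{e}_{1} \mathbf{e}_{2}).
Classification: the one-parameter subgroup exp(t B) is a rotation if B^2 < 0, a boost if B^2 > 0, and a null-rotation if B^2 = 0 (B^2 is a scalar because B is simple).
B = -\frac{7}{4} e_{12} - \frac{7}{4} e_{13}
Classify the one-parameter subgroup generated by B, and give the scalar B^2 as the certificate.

B^2 term by term: the squares give (-\frac{7}{4})^2*(e_{12})^2 + (-\frac{7}{4})^2*(e_{13})^2 = \frac{49}{16}*(-1) + \frac{49}{16}*(+1) = 0 (each basis 2-blade squares to minus the product of its generators' squares); cross terms between blades sharing an index anticommute and cancel. So B^2 = 0.
Answer: null-rotation, certificate B^2 = 0. Key observation: B^2 = 0 is a conjugation invariant, so its sign decides the class regardless of the surface form of B.


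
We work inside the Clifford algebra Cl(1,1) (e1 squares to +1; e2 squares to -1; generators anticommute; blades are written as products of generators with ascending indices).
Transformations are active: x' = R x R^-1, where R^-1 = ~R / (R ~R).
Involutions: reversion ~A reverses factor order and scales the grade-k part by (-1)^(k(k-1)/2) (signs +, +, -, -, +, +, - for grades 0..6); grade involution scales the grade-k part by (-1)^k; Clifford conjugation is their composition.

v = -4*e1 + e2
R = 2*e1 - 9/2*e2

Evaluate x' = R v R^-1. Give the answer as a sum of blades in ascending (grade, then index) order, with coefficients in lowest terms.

~R = 2*e1 - 9/2*e2, and R ~R = -65/4, so R^-1 = ~R / (-65/4).
R v = -7/2 - 16*e1 e2
Answer: 316/65*e1 - 191/65*e2


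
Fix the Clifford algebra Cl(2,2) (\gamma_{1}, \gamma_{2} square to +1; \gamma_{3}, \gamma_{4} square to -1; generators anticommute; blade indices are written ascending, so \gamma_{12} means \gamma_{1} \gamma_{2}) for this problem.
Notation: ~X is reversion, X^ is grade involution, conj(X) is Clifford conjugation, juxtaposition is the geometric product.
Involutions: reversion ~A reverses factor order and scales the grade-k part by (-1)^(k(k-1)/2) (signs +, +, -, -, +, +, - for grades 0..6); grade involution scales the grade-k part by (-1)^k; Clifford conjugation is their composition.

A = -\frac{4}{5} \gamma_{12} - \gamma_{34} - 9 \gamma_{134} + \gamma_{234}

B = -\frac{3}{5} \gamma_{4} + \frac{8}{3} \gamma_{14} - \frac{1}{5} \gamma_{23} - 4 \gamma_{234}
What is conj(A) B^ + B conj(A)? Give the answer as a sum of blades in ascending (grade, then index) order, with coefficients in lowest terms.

first term: -4 - 4 \gamma_{2} + \frac{117}{5} \gamma_{3} - \frac{1}{5} \gamma_{4} + 36 \gamma_{12} + \frac{193}{75} \gamma_{13} - \frac{3}{5} \gamma_{23} - \frac{7}{3} \gamma_{24} + \frac{8}{3} \gamma_{123} + \frac{57}{25} \gamma_{124} + \frac{16}{5} \gamma_{134}
second term: 4 + 4 \gamma_{2} + \frac{117}{5} \gamma_{3} - \frac{1}{5} \gamma_{4} + 36 \gamma_{12} - \frac{193}{75} \gamma_{13} + \frac{3}{5} \gamma_{23} + \frac{7}{3} \gamma_{24} - \frac{8}{3} \gamma_{123} - \frac{57}{25} \gamma_{124} + \frac{16}{5} \gamma_{134}
Answer: \frac{234}{5} \gamma_{3} - \frac{2}{5} \gamma_{4} + 72 \gamma_{12} + \frac{32}{5} \gamma_{134}


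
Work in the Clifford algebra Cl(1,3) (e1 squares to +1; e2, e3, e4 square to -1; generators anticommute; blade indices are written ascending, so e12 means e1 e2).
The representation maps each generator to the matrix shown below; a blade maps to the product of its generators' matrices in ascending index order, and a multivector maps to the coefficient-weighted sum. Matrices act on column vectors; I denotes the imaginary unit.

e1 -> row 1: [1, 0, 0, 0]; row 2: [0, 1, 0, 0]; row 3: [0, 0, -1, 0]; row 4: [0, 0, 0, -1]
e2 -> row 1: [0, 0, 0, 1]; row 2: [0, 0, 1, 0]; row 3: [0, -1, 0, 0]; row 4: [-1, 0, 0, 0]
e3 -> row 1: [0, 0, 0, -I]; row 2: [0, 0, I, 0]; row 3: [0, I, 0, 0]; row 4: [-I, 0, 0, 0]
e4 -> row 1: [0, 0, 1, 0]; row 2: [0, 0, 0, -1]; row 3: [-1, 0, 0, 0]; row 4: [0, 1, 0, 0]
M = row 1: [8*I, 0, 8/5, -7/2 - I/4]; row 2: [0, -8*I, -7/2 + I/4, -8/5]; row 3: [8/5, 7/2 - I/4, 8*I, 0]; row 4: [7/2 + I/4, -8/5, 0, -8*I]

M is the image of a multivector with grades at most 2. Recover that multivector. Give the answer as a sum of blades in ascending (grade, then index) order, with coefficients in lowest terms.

Method: the blade images are trace-orthogonal — tr(rho(e_A) rho(e_B)^-1) = 4 if A = B and 0 otherwise — and rho(e_A)^-1 = (e_A)^2 * rho(e_A) with (e_A)^2 = +1 or -1, so the coefficient of e_A in the preimage is (e_A)^2 * tr(M rho(e_A))/4.
Nonzero projections over blades of grade <= 2: e2: (e2)^2 = -1, tr(M rho(e2)) = 14, coefficient -7/2; e13: (e13)^2 = +1, tr(M rho(e13)) = 1, coefficient 1/4; e14: (e14)^2 = +1, tr(M rho(e14)) = 32/5, coefficient 8/5; e23: (e23)^2 = -1, tr(M rho(e23)) = 32, coefficient -8. Every other blade of grade <= 2 projects to 0.
Answer: -7/2*e2 + 1/4*e13 + 8/5*e14 - 8*e23


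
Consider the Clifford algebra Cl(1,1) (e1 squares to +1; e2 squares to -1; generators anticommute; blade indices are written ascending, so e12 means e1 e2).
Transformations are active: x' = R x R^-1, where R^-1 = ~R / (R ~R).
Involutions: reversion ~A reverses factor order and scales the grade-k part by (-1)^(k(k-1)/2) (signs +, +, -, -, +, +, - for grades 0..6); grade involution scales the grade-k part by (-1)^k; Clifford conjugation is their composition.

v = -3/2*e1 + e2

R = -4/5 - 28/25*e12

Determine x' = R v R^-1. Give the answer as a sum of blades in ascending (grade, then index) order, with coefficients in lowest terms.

~R = -4/5 + 28/25*e12, and R ~R = -384/625, so R^-1 = ~R / (-384/625).
R v = 58/25*e1 - 62/25*e2
Answer: 181/24*e1 - 179/24*e2


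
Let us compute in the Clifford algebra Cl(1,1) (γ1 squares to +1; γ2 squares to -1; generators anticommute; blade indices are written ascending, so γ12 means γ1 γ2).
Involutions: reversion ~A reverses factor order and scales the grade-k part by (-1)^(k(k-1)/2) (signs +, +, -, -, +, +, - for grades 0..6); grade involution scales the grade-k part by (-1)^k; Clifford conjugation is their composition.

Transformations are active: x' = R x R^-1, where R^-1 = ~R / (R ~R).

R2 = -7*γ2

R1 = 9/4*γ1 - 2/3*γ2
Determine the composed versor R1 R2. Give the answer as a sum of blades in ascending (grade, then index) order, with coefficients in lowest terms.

Distribute over the terms of R2 (each basis-blade product reordered to ascending indices, repeated generators contracted through their squares):
R1 (-7*γ2) = -14/3 - 63/4*γ12
Answer: -14/3 - 63/4*γ12


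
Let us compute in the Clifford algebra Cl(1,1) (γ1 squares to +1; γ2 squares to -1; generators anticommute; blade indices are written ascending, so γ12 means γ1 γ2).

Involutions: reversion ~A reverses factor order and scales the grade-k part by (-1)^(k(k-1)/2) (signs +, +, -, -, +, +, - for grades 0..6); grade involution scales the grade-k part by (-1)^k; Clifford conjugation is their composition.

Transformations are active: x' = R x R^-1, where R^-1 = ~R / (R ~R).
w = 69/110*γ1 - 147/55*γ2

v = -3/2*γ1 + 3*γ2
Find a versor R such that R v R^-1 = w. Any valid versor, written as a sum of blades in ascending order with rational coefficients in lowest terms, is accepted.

R = v + w = -48/55*γ1 + 18/55*γ2 works: the equal norms (-27/4) guarantee its sandwich swaps v into w.
Answer: -48/55*γ1 + 18/55*γ2


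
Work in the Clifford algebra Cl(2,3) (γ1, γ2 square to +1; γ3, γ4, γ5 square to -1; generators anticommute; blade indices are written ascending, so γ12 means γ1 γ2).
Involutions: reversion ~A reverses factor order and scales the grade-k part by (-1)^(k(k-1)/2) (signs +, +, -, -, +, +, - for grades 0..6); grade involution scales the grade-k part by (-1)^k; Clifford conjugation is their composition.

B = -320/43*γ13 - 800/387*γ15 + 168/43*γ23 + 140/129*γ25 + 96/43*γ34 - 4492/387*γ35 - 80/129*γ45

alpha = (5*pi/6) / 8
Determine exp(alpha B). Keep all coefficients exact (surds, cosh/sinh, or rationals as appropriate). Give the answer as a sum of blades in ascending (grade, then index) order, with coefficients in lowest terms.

B^2 term by term: the squares give (-320/43)^2*(γ13)^2 + (-800/387)^2*(γ15)^2 + (168/43)^2*(γ23)^2 + (140/129)^2*(γ25)^2 + (96/43)^2*(γ34)^2 + (-4492/387)^2*(γ35)^2 + (-80/129)^2*(γ45)^2 = 102400/1849*(+1) + 640000/149769*(+1) + 28224/1849*(+1) + 19600/16641*(+1) + 9216/1849*(-1) + 20178064/149769*(-1) + 6400/16641*(-1) = -64 (each basis 2-blade squares to minus the product of its generators' squares); cross terms between blades sharing an index anticommute and cancel; the commuting (index-disjoint) pairs give grade-4 terms 2*c*c'*(blade product), which cancel blade by blade — γ1235: 89600/5547 - 89600/5547 = 0; γ1345: 51200/5547 - 51200/5547 = 0; γ2345: -8960/1849 + 8960/1849 = 0 — confirming B is simple. So B^2 = -64.
B^2 = -64 — circular case — the even/odd split gives cos and sin: l = 8, alpha*l = 5*pi/6, so exp(alpha B) = cos(5*pi/6) + (sin(5*pi/6)/8)*B = -sqrt(3)/2 + (1/16)*B.
Answer: -sqrt(3)/2 - 20/43*γ13 - 50/387*γ15 + 21/86*γ23 + 35/516*γ25 + 6/43*γ34 - 1123/1548*γ35 - 5/129*γ45


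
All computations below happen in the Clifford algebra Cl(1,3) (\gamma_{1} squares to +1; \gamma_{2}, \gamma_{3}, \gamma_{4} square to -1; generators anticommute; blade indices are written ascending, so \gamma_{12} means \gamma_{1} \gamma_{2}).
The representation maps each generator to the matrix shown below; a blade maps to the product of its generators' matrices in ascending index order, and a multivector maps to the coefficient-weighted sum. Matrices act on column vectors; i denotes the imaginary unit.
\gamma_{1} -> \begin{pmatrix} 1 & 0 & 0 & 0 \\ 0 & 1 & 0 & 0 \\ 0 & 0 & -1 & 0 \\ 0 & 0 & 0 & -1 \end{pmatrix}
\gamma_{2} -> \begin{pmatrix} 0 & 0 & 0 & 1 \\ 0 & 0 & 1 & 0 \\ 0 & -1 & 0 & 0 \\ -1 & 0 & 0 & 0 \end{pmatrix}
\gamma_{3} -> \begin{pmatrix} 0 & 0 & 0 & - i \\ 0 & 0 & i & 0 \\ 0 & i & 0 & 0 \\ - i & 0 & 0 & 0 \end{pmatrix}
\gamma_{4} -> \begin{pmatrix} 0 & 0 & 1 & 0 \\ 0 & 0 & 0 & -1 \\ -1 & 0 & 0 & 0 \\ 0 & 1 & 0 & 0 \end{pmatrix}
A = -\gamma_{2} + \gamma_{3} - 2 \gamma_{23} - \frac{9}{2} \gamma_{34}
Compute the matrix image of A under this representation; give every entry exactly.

Bivector images (products of the table entries): rho(\gamma_{23}) = rho(\gamma_{2})rho(\gamma_{3}) = \begin{pmatrix} - i & 0 & 0 & 0 \\ 0 & i & 0 & 0 \\ 0 & 0 & - i & 0 \\ 0 & 0 & 0 & i \end{pmatrix}; rho(\gamma_{34}) = rho(\gamma_{3})rho(\gamma_{4}) = \begin{pmatrix} 0 & - i & 0 & 0 \\ - i & 0 & 0 & 0 \\ 0 & 0 & 0 & - i \\ 0 & 0 & - i & 0 \end{pmatrix}.
M = (-1)*rho(\gamma_{2}) + (1)*rho(\gamma_{3}) + (-2)*rho(\gamma_{23}) + (-\frac{9}{2})*rho(\gamma_{34}), summed entrywise:
Answer: \begin{pmatrix} 2 i & \frac{9 i}{2} & 0 & -1 - i \\ \frac{9 i}{2} & - 2 i & -1 + i & 0 \\ 0 & 1 + i & 2 i & \frac{9 i}{2} \\ 1 - i & 0 & \frac{9 i}{2} & - 2 i \end{pmatrix}


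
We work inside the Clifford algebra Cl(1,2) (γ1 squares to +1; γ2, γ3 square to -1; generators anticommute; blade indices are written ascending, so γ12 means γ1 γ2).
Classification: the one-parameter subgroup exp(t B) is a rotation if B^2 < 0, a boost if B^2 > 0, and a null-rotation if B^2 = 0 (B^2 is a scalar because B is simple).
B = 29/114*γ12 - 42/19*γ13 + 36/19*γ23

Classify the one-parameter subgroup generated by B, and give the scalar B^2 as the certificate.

B^2 term by term: the squares give (29/114)^2*(γ12)^2 + (-42/19)^2*(γ13)^2 + (36/19)^2*(γ23)^2 = 841/12996*(+1) + 1764/361*(+1) + 1296/361*(-1) = 49/36 (each basis 2-blade squares to minus the product of its generators' squares); cross terms between blades sharing an index anticommute and cancel. So B^2 = 49/36.
Answer: boost, certificate B^2 = 49/36. Check the certificate: B^2 = 49/36, and that sign is decisive whatever form B takes.


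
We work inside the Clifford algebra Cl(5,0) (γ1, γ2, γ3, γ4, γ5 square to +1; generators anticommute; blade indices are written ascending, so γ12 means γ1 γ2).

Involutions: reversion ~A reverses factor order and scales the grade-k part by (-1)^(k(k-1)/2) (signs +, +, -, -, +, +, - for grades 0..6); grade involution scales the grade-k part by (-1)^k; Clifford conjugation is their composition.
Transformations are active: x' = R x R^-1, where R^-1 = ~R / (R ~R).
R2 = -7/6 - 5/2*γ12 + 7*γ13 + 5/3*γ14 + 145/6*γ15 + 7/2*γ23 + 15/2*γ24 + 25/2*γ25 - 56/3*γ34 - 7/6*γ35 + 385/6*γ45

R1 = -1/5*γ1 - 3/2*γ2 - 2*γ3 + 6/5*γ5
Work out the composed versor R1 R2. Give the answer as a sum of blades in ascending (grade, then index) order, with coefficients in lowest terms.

Distribute over the terms of R1 (each basis-blade product reordered to ascending indices, repeated generators contracted through their squares):
(-1/5*γ1) R2 = 7/30*γ1 + 1/2*γ2 - 7/5*γ3 - 1/3*γ4 - 29/6*γ5 - 7/10*γ123 - 3/2*γ124 - 5/2*γ125 + 56/15*γ134 + 7/30*γ135 - 77/6*γ145
(-3/2*γ2) R2 = -15/4*γ1 + 7/4*γ2 - 21/4*γ3 - 45/4*γ4 - 75/4*γ5 + 21/2*γ123 + 5/2*γ124 + 145/4*γ125 + 28*γ234 + 7/4*γ235 - 385/4*γ245
(-2*γ3) R2 = 14*γ1 + 7*γ2 + 7/3*γ3 + 112/3*γ4 + 7/3*γ5 + 5*γ123 + 10/3*γ134 + 145/3*γ135 + 15*γ234 + 25*γ235 - 385/3*γ345
(6/5*γ5) R2 = -29*γ1 - 15*γ2 + 7/5*γ3 - 77*γ4 - 7/5*γ5 - 3*γ125 + 42/5*γ135 + 2*γ145 + 21/5*γ235 + 9*γ245 - 112/5*γ345
Summing the partial products and collecting blades:
Answer: -1111/60*γ1 - 23/4*γ2 - 35/12*γ3 - 205/4*γ4 - 453/20*γ5 + 74/5*γ123 + γ124 + 123/4*γ125 + 106/15*γ134 + 1709/30*γ135 - 65/6*γ145 + 43*γ234 + 619/20*γ235 - 349/4*γ245 - 2261/15*γ345


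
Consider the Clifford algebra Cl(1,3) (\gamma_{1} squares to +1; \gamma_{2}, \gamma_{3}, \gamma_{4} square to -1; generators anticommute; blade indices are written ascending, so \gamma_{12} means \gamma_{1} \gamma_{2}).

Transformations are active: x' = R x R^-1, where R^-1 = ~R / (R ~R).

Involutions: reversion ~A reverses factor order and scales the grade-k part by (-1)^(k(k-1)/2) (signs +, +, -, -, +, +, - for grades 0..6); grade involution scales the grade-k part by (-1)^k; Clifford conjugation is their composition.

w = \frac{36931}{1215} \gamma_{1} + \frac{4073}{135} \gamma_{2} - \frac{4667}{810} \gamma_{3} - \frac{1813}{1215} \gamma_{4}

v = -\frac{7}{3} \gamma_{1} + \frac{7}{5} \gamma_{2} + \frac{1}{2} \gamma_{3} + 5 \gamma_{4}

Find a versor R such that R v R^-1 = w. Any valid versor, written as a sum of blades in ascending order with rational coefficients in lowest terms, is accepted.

Construction: equal norms (both -\frac{19589}{900}) license R = v + w = \frac{34096}{1215} \gamma_{1} + \frac{4262}{135} \gamma_{2} - \frac{2131}{405} \gamma_{3} + \frac{4262}{1215} \gamma_{4} — nothing changes along that direction, while (v - w)/2 changes sign, so v maps onto w.
Answer: \frac{34096}{1215} \gamma_{1} + \frac{4262}{135} \gamma_{2} - \frac{2131}{405} \gamma_{3} + \frac{4262}{1215} \gamma_{4}


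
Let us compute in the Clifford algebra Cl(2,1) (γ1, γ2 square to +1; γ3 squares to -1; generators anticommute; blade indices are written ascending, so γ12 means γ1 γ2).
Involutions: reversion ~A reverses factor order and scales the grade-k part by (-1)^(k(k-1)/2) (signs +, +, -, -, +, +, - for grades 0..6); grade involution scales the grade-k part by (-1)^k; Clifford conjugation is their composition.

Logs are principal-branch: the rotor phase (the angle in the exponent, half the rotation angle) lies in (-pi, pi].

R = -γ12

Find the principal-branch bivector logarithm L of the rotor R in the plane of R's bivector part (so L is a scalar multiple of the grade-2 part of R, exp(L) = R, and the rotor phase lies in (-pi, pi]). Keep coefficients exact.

The scalar part of R is 0, so the principal-branch rotor phase is pinned; divide the bivector part by its sine to get the unit plane — L is the phase times that plane.
Concretely: cos(phase) = 0 gives phase = ±pi/2, and since phase/sin(phase) is even the sign is immaterial: L = (phase/sin(phase)) * <R>_2 = (pi/2) * <R>_2.
Answer: -pi/2*γ12
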